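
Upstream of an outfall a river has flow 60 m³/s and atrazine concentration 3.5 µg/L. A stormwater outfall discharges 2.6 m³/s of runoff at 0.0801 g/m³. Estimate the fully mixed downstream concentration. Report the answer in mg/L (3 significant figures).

3.5 µg/L = 0.0035 mg/L.
Conservation of mass across the mixing zone: C = (2.6·0.0801 + 60·0.0035) / (2.6 + 60) = 0.4183/62.6 = 0.006681 mg/L.

0.00668 mg/L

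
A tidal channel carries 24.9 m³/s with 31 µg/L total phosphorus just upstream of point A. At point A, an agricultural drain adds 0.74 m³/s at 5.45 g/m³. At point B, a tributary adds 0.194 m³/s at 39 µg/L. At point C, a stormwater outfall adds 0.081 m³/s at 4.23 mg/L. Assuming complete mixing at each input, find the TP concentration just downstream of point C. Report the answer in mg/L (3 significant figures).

0.199 mg/L

31 µg/L = 0.031 mg/L.
After input A: C = (24.9·0.031 + 0.74·5.45) / 25.64 = 0.1874 mg/L.
39 µg/L = 0.039 mg/L.
After input B: C = (25.64·0.1874 + 0.194·0.039) / 25.83 = 0.1863 mg/L.
After input C: C = (25.83·0.1863 + 0.081·4.23) / 25.91 = 0.1989 mg/L.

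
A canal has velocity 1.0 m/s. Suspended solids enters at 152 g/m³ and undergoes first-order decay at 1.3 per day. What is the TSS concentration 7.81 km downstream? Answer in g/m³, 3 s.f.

135 g/m³

Travel time t = 7.81 km / 1.0 m/s = 7810/1.0 = 7810 s = 0.09039 d.
First-order decay: C = 152·exp(−1.3·0.09039) = 152·0.8891 = 135.1 g/m³.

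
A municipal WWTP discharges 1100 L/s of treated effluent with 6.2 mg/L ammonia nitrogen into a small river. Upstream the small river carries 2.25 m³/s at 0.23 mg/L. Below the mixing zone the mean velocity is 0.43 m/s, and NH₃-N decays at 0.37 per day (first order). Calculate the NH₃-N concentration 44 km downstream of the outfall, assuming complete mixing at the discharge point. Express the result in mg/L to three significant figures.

1.41 mg/L

1100 L/s = 1.1 m³/s.
After complete mixing, C₀ = (1.1·6.2 + 2.25·0.23) / 3.35 = 2.19 mg/L.
Travel time t = 4.4e+04 m / 0.43 m/s = 1.023e+05 s = 1.184 d.
C = 2.19·exp(−0.37·1.184) = 2.19·0.6452 = 1.413 mg/L.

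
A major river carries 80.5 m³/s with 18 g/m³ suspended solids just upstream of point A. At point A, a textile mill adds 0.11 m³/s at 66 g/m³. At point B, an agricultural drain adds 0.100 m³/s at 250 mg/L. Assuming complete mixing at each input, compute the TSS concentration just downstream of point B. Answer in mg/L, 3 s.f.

18.4 mg/L

After input A: C = (80.5·18 + 0.11·66) / 80.61 = 18.07 mg/L.
After input B: C = (80.61·18.07 + 0.1·250) / 80.71 = 18.35 mg/L.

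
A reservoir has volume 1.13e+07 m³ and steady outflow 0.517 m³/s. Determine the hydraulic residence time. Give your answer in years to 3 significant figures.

0.693 yr

Q = 0.517 m³/s × 3.156e+07 s/yr = 1.632e+07 m³/yr.
Hydraulic residence time τ = V/Q = 1.13e+07/1.632e+07 = 0.6926 yr.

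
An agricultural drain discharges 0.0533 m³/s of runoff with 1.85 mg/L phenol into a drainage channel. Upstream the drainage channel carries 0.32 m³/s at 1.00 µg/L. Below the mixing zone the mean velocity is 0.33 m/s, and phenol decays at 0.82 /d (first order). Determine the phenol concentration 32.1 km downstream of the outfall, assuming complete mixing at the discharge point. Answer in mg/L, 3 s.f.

0.105 mg/L

1.00 µg/L = 0.001 mg/L.
After complete mixing, C₀ = (0.0533·1.85 + 0.32·0.001) / 0.3733 = 0.265 mg/L.
Travel time t = 3.21e+04 m / 0.33 m/s = 9.727e+04 s = 1.126 d.
C = 0.265·exp(−0.82·1.126) = 0.265·0.3972 = 0.1053 mg/L.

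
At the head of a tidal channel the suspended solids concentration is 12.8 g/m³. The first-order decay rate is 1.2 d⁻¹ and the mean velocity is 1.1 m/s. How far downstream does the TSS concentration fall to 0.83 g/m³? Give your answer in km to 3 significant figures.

217 km

From C = C₀·e^(−kt), t = ln(C₀/C)/k = ln(12.8/0.83)/1.2 = 2.736/1.2 = 2.28 d.
Distance = v·t = 1.1 m/s × 1.97e+05 s = 2.167e+05 m = 216.7 km.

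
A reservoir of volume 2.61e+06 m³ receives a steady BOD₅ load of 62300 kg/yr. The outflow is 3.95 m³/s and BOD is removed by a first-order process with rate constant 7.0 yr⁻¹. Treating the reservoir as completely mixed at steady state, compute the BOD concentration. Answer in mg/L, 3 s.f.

Outflow Q = 3.95 m³/s × 3.156e+07 s/yr = 1.247e+08 m³/yr.
Steady-state CSTR mass balance: W = Q·C + k·V·C, so C = W/(Q + kV).
Q + kV = 1.247e+08 + 7.0·2.61e+06 = 1.429e+08 m³/yr.
C = 62300/1.429e+08 = 0.0004359 kg/m³ = 0.4359 mg/L.

0.436 mg/L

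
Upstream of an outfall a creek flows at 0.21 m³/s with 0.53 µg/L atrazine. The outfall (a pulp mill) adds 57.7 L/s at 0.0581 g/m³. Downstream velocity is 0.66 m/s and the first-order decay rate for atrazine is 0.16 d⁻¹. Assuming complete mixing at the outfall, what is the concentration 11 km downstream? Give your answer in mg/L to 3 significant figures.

57.7 L/s = 0.0577 m³/s.
0.53 µg/L = 0.00053 mg/L.
After complete mixing, C₀ = (0.0577·0.0581 + 0.21·0.00053) / 0.2677 = 0.01294 mg/L.
Travel time t = 1.1e+04 m / 0.66 m/s = 1.667e+04 s = 0.1929 d.
C = 0.01294·exp(−0.16·0.1929) = 0.01294·0.9696 = 0.01255 mg/L.

0.0125 mg/L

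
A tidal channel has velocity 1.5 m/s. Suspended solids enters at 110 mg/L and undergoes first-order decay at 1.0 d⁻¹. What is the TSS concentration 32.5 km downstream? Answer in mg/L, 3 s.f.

Travel time t = 32.5 km / 1.5 m/s = 3.25e+04/1.5 = 2.167e+04 s = 0.2508 d.
First-order decay: C = 110·exp(−1.0·0.2508) = 110·0.7782 = 85.6 mg/L.

85.6 mg/L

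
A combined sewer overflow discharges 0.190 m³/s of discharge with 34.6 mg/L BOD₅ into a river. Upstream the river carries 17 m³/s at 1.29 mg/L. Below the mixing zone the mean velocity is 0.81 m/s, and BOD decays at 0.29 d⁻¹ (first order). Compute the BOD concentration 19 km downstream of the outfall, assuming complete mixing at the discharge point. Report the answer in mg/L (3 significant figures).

1.53 mg/L

After complete mixing, C₀ = (0.19·34.6 + 17·1.29) / 17.19 = 1.658 mg/L.
Travel time t = 1.9e+04 m / 0.81 m/s = 2.346e+04 s = 0.2715 d.
C = 1.658·exp(−0.29·0.2715) = 1.658·0.9243 = 1.533 mg/L.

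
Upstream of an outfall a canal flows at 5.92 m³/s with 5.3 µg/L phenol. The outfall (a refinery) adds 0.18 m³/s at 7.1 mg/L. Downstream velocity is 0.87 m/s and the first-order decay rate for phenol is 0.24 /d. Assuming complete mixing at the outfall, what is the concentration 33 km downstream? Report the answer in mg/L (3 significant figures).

5.3 µg/L = 0.0053 mg/L.
After complete mixing, C₀ = (0.18·7.1 + 5.92·0.0053) / 6.1 = 0.2147 mg/L.
Travel time t = 3.3e+04 m / 0.87 m/s = 3.793e+04 s = 0.439 d.
C = 0.2147·exp(−0.24·0.439) = 0.2147·0.9 = 0.1932 mg/L.

0.193 mg/L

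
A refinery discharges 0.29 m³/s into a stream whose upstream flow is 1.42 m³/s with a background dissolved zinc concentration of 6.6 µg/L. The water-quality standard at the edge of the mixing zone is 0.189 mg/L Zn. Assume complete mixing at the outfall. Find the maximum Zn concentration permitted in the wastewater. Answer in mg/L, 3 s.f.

6.6 µg/L = 0.0066 mg/L.
Mass balance: 0.189·1.71 = 0.29·Cₑ + 1.42·0.0066.
Cₑ = (0.3232 − 0.009372) / 0.29 = 1.082 mg/L.

1.08 mg/L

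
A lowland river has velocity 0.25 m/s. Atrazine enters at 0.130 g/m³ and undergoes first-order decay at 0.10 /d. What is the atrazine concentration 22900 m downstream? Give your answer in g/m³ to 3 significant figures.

0.117 g/m³

Travel time t = 22900 m / 0.25 m/s = 2.29e+04/0.25 = 9.16e+04 s = 1.06 d.
First-order decay: C = 0.130·exp(−0.10·1.06) = 0.130·0.8994 = 0.1169 g/m³.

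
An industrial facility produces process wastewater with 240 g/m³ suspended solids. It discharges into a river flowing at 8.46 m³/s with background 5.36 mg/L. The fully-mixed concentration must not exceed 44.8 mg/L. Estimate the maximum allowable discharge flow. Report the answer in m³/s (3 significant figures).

Mass balance at complete mixing: C_std·(Q_w + Q_r) = Q_w·C_e + Q_r·C_b.
Rearranging, Q_w = Q_r·(C_std − C_b)/(C_e − C_std) = 8.46·(44.8 − 5.36) / (240 − 44.8) = 1.709 m³/s.

1.71 m³/s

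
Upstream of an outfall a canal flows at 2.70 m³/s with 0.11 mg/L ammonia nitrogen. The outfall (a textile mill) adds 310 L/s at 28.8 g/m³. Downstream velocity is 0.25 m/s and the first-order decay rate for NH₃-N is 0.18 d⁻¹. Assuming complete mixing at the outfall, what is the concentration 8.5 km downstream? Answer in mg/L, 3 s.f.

2.86 mg/L

310 L/s = 0.31 m³/s.
After complete mixing, C₀ = (0.31·28.8 + 2.7·0.11) / 3.01 = 3.065 mg/L.
Travel time t = 8500 m / 0.25 m/s = 3.4e+04 s = 0.3935 d.
C = 3.065·exp(−0.18·0.3935) = 3.065·0.9316 = 2.855 mg/L.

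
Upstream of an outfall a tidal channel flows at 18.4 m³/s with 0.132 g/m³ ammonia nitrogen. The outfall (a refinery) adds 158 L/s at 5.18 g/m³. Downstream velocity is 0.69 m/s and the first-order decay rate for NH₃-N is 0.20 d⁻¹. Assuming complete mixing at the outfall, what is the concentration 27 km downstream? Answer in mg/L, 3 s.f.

158 L/s = 0.158 m³/s.
After complete mixing, C₀ = (0.158·5.18 + 18.4·0.132) / 18.56 = 0.175 mg/L.
Travel time t = 2.7e+04 m / 0.69 m/s = 3.913e+04 s = 0.4529 d.
C = 0.175·exp(−0.20·0.4529) = 0.175·0.9134 = 0.1598 mg/L.

0.160 mg/L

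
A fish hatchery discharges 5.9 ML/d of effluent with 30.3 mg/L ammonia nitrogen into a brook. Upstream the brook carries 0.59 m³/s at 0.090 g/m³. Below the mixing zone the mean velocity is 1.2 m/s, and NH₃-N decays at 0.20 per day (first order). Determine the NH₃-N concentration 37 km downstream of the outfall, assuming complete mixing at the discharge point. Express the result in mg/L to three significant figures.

5.9 ML/d = 0.06829 m³/s.
After complete mixing, C₀ = (0.06829·30.3 + 0.59·0.09) / 0.6583 = 3.224 mg/L.
Travel time t = 3.7e+04 m / 1.2 m/s = 3.083e+04 s = 0.3569 d.
C = 3.224·exp(−0.20·0.3569) = 3.224·0.9311 = 3.002 mg/L.

3.00 mg/L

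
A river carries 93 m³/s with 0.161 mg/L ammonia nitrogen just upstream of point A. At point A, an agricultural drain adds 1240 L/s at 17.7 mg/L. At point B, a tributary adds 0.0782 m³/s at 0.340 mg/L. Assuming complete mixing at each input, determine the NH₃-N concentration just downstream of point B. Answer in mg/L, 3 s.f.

0.392 mg/L

1240 L/s = 1.24 m³/s.
After input A: C = (93·0.161 + 1.24·17.7) / 94.24 = 0.3918 mg/L.
After input B: C = (94.24·0.3918 + 0.0782·0.34) / 94.32 = 0.3917 mg/L.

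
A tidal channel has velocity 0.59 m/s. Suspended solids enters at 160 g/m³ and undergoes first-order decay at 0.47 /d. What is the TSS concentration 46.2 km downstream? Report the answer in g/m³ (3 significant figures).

Travel time t = 46.2 km / 0.59 m/s = 4.62e+04/0.59 = 7.831e+04 s = 0.9063 d.
First-order decay: C = 160·exp(−0.47·0.9063) = 160·0.6531 = 104.5 g/m³.

105 g/m³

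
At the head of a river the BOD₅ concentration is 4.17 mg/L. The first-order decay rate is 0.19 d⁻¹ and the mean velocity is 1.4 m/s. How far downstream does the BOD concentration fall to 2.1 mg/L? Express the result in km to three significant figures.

437 km

From C = C₀·e^(−kt), t = ln(C₀/C)/k = ln(4.17/2.1)/0.19 = 0.686/0.19 = 3.61 d.
Distance = v·t = 1.4 m/s × 3.119e+05 s = 4.367e+05 m = 436.7 km.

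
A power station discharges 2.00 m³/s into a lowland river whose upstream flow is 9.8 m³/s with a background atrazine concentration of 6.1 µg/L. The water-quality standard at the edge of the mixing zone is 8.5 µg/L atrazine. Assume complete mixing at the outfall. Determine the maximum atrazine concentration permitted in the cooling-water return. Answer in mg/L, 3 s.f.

0.0203 mg/L

6.1 µg/L = 0.0061 mg/L.
8.5 µg/L = 0.0085 mg/L.
Mass balance: 0.0085·11.8 = 2·Cₑ + 9.8·0.0061.
Cₑ = (0.1003 − 0.05978) / 2 = 0.02026 mg/L.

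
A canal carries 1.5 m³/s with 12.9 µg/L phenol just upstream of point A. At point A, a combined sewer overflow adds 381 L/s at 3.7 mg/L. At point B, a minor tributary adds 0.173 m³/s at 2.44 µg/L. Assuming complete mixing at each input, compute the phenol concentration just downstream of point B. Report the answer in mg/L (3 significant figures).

12.9 µg/L = 0.0129 mg/L.
381 L/s = 0.381 m³/s.
After input A: C = (1.5·0.0129 + 0.381·3.7) / 1.881 = 0.7597 mg/L.
2.44 µg/L = 0.00244 mg/L.
After input B: C = (1.881·0.7597 + 0.173·0.00244) / 2.054 = 0.6959 mg/L.

0.696 mg/L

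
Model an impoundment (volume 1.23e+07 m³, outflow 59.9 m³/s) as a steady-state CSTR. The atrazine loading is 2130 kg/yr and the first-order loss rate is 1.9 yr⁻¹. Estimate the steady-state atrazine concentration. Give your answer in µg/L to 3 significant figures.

1.11 µg/L

Outflow Q = 59.9 m³/s × 3.156e+07 s/yr = 1.89e+09 m³/yr.
Steady-state CSTR mass balance: W = Q·C + k·V·C, so C = W/(Q + kV).
Q + kV = 1.89e+09 + 1.9·1.23e+07 = 1.914e+09 m³/yr.
C = 2130/1.914e+09 = 1.113e-06 kg/m³ = 0.001113 mg/L = 1.113 µg/L.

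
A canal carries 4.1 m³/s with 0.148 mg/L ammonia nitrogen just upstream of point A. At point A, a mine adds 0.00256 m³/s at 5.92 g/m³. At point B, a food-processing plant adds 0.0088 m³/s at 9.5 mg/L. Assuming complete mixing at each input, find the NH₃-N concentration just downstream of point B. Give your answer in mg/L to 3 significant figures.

After input A: C = (4.1·0.148 + 0.00256·5.92) / 4.103 = 0.1516 mg/L.
After input B: C = (4.103·0.1516 + 0.0088·9.5) / 4.111 = 0.1716 mg/L.

0.172 mg/L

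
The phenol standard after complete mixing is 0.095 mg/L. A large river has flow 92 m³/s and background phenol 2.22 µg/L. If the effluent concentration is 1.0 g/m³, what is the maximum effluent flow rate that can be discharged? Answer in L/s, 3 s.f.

2.22 µg/L = 0.00222 mg/L.
Mass balance at complete mixing: C_std·(Q_w + Q_r) = Q_w·C_e + Q_r·C_b.
Rearranging, Q_w = Q_r·(C_std − C_b)/(C_e − C_std) = 92·(0.095 − 0.00222) / (1 − 0.095) = 9.432 m³/s.
= 9432 L/s.

9430 L/s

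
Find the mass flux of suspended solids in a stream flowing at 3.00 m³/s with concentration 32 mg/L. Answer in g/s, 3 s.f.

Mass flux = Q·C = 3 m³/s × 32 g/m³ = 96 g/s.

96.0 g/s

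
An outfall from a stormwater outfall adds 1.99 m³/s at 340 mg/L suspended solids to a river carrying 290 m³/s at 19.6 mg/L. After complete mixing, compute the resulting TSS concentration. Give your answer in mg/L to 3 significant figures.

21.8 mg/L

By mass balance at complete mixing, C = (1.99·340 + 290·19.6) / (1.99 + 290) = 6361/292 = 21.78 mg/L.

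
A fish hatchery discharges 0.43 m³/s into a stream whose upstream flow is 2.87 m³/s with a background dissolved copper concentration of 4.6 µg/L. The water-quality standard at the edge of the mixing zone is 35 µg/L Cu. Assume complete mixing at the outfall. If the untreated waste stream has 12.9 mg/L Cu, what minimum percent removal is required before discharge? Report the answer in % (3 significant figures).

98.2 %

4.6 µg/L = 0.0046 mg/L.
35 µg/L = 0.035 mg/L.
Mass balance: 0.035·3.3 = 0.43·Cₑ + 2.87·0.0046.
Cₑ = (0.1155 − 0.0132) / 0.43 = 0.2379 mg/L.
Required removal = 1 − 0.2379/12.9 = 98.16 %.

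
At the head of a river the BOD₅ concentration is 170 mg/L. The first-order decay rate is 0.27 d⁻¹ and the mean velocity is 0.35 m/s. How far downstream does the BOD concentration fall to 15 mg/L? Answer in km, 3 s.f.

From C = C₀·e^(−kt), t = ln(C₀/C)/k = ln(170/15)/0.27 = 2.428/0.27 = 8.992 d.
Distance = v·t = 0.35 m/s × 7.769e+05 s = 2.719e+05 m = 271.9 km.

272 km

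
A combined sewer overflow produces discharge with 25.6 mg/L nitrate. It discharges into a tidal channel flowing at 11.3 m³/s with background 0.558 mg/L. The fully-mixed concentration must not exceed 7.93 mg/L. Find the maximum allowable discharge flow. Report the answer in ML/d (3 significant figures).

Mass balance at complete mixing: C_std·(Q_w + Q_r) = Q_w·C_e + Q_r·C_b.
Rearranging, Q_w = Q_r·(C_std − C_b)/(C_e − C_std) = 11.3·(7.93 − 0.558) / (25.6 − 7.93) = 4.714 m³/s.
= 407.3 ML/d.

407 ML/d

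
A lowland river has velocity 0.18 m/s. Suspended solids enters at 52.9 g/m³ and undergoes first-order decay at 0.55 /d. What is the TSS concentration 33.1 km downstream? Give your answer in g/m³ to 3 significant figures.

Travel time t = 33.1 km / 0.18 m/s = 3.31e+04/0.18 = 1.839e+05 s = 2.128 d.
First-order decay: C = 52.9·exp(−0.55·2.128) = 52.9·0.3102 = 16.41 g/m³.

16.4 g/m³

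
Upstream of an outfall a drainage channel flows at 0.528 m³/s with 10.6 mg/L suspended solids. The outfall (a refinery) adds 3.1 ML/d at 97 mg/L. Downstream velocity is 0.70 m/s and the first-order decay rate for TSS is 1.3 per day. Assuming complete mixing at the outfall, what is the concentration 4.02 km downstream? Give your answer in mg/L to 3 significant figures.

14.8 mg/L

3.1 ML/d = 0.03588 m³/s.
After complete mixing, C₀ = (0.03588·97 + 0.528·10.6) / 0.5639 = 16.1 mg/L.
Travel time t = 4020 m / 0.70 m/s = 5743 s = 0.06647 d.
C = 16.1·exp(−1.3·0.06647) = 16.1·0.9172 = 14.77 mg/L.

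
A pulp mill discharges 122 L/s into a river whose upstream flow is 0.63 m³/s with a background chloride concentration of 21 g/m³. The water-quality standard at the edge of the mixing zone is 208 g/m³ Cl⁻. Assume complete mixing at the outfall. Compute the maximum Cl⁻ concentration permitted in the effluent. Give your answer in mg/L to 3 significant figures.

1170 mg/L

122 L/s = 0.122 m³/s.
Mass balance: 208·0.752 = 0.122·Cₑ + 0.63·21.
Cₑ = (156.4 − 13.23) / 0.122 = 1174 mg/L.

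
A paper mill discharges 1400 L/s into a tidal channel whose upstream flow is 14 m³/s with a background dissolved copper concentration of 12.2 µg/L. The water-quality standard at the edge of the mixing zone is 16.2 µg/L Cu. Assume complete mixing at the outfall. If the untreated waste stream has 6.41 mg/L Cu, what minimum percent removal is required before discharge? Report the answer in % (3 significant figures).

1400 L/s = 1.4 m³/s.
12.2 µg/L = 0.0122 mg/L.
16.2 µg/L = 0.0162 mg/L.
Mass balance: 0.0162·15.4 = 1.4·Cₑ + 14·0.0122.
Cₑ = (0.2495 − 0.1708) / 1.4 = 0.0562 mg/L.
Required removal = 1 − 0.0562/6.41 = 99.12 %.

99.1 %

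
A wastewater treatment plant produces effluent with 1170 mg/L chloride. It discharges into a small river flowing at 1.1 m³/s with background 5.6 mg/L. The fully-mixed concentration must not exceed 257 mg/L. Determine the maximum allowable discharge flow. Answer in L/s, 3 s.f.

303 L/s

Mass balance at complete mixing: C_std·(Q_w + Q_r) = Q_w·C_e + Q_r·C_b.
Rearranging, Q_w = Q_r·(C_std − C_b)/(C_e − C_std) = 1.1·(257 − 5.6) / (1170 − 257) = 0.3029 m³/s.
= 302.9 L/s.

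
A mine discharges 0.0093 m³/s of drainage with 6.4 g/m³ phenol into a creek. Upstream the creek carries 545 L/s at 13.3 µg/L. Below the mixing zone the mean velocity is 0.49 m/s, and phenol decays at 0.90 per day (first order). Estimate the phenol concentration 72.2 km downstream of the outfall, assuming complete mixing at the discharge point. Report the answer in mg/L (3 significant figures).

545 L/s = 0.545 m³/s.
13.3 µg/L = 0.0133 mg/L.
After complete mixing, C₀ = (0.0093·6.4 + 0.545·0.0133) / 0.5543 = 0.1205 mg/L.
Travel time t = 7.22e+04 m / 0.49 m/s = 1.473e+05 s = 1.705 d.
C = 0.1205·exp(−0.90·1.705) = 0.1205·0.2155 = 0.02596 mg/L.

0.0260 mg/L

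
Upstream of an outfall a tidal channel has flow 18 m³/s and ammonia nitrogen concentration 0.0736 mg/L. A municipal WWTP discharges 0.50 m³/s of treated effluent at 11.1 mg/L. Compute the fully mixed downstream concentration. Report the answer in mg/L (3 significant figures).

0.372 mg/L

By mass balance at complete mixing, C = (0.5·11.1 + 18·0.0736) / (0.5 + 18) = 6.875/18.5 = 0.3716 mg/L.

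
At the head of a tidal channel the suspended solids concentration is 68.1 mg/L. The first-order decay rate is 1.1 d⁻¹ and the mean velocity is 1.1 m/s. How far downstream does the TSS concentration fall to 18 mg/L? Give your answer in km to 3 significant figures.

From C = C₀·e^(−kt), t = ln(C₀/C)/k = ln(68.1/18)/1.1 = 1.331/1.1 = 1.21 d.
Distance = v·t = 1.1 m/s × 1.045e+05 s = 1.15e+05 m = 115 km.

115 km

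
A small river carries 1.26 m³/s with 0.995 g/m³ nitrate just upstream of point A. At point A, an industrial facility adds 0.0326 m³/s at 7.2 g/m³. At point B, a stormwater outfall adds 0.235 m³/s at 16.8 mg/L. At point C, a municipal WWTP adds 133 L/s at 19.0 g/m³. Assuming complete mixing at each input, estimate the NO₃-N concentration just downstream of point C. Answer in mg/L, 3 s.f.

After input A: C = (1.26·0.995 + 0.0326·7.2) / 1.293 = 1.151 mg/L.
After input B: C = (1.293·1.151 + 0.235·16.8) / 1.528 = 3.559 mg/L.
133 L/s = 0.133 m³/s.
After input C: C = (1.528·3.559 + 0.133·19) / 1.661 = 4.796 mg/L.

4.80 mg/L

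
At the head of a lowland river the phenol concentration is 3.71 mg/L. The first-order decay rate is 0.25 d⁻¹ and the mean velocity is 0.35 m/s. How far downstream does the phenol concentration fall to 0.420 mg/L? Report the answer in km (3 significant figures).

From C = C₀·e^(−kt), t = ln(C₀/C)/k = ln(3.71/0.420)/0.25 = 2.179/0.25 = 8.714 d.
Distance = v·t = 0.35 m/s × 7.529e+05 s = 2.635e+05 m = 263.5 km.

264 km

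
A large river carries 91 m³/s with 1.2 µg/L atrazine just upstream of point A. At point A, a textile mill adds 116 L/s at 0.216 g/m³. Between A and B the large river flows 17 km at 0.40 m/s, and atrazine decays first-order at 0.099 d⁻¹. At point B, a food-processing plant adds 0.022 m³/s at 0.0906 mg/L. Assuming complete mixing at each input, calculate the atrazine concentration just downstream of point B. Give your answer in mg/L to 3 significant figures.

0.00142 mg/L

1.2 µg/L = 0.0012 mg/L.
116 L/s = 0.116 m³/s.
After input A: C = (91·0.0012 + 0.116·0.216) / 91.12 = 0.001473 mg/L.
Over the 17 km reach to input B (t = 4.25e+04 s = 0.4919 d), decay gives C = 0.001473·exp(−0.099·0.4919) = 0.001403 mg/L.
After input B: C = (91.12·0.001403 + 0.022·0.0906) / 91.14 = 0.001425 mg/L.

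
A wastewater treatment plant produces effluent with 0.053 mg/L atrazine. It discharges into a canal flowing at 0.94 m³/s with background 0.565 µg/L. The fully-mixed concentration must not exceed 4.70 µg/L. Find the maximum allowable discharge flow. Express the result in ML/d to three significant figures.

6.95 ML/d

0.565 µg/L = 0.000565 mg/L.
4.70 µg/L = 0.0047 mg/L.
Mass balance at complete mixing: C_std·(Q_w + Q_r) = Q_w·C_e + Q_r·C_b.
Rearranging, Q_w = Q_r·(C_std − C_b)/(C_e − C_std) = 0.94·(0.0047 − 0.000565) / (0.053 − 0.0047) = 0.08047 m³/s.
= 6.953 ML/d.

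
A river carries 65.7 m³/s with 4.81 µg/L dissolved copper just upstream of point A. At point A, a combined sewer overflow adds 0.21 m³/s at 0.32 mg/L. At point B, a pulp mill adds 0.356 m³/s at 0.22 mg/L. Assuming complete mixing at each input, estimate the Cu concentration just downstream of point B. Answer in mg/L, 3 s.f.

4.81 µg/L = 0.00481 mg/L.
After input A: C = (65.7·0.00481 + 0.21·0.32) / 65.91 = 0.005814 mg/L.
After input B: C = (65.91·0.005814 + 0.356·0.22) / 66.27 = 0.006965 mg/L.

0.00696 mg/L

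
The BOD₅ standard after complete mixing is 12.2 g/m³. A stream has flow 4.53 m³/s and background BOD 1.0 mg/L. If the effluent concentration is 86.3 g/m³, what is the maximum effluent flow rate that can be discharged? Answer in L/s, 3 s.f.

Mass balance at complete mixing: C_std·(Q_w + Q_r) = Q_w·C_e + Q_r·C_b.
Rearranging, Q_w = Q_r·(C_std − C_b)/(C_e − C_std) = 4.53·(12.2 − 1) / (86.3 − 12.2) = 0.6847 m³/s.
= 684.7 L/s.

685 L/s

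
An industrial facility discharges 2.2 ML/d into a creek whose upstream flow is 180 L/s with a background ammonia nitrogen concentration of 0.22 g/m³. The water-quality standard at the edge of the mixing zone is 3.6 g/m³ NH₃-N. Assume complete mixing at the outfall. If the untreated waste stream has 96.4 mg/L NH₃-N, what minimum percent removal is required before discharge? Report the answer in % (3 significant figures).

2.2 ML/d = 0.02546 m³/s.
180 L/s = 0.18 m³/s.
Mass balance: 3.6·0.2055 = 0.02546·Cₑ + 0.18·0.22.
Cₑ = (0.7397 − 0.0396) / 0.02546 = 27.49 mg/L.
Required removal = 1 − 27.49/96.4 = 71.48 %.

71.5 %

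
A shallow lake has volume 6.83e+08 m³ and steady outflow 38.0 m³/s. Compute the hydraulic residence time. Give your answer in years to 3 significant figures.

Q = 38.0 m³/s × 3.156e+07 s/yr = 1.199e+09 m³/yr.
Hydraulic residence time τ = V/Q = 6.83e+08/1.199e+09 = 0.5696 yr.

0.570 yr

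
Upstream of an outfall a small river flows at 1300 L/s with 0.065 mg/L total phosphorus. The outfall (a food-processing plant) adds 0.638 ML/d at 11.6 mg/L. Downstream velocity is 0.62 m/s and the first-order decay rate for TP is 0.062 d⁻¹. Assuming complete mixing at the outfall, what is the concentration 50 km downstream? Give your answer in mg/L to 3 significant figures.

0.123 mg/L

0.638 ML/d = 0.007384 m³/s.
1300 L/s = 1.3 m³/s.
After complete mixing, C₀ = (0.007384·11.6 + 1.3·0.065) / 1.307 = 0.1302 mg/L.
Travel time t = 5e+04 m / 0.62 m/s = 8.065e+04 s = 0.9334 d.
C = 0.1302·exp(−0.062·0.9334) = 0.1302·0.9438 = 0.1228 mg/L.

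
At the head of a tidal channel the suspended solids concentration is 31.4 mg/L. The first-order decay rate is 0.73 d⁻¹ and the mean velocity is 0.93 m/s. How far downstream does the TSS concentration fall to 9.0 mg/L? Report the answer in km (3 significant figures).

138 km

From C = C₀·e^(−kt), t = ln(C₀/C)/k = ln(31.4/9.0)/0.73 = 1.25/0.73 = 1.712 d.
Distance = v·t = 0.93 m/s × 1.479e+05 s = 1.375e+05 m = 137.5 km.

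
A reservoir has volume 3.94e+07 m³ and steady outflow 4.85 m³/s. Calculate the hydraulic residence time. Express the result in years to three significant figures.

0.257 yr

Q = 4.85 m³/s × 3.156e+07 s/yr = 1.531e+08 m³/yr.
Hydraulic residence time τ = V/Q = 3.94e+07/1.531e+08 = 0.2574 yr.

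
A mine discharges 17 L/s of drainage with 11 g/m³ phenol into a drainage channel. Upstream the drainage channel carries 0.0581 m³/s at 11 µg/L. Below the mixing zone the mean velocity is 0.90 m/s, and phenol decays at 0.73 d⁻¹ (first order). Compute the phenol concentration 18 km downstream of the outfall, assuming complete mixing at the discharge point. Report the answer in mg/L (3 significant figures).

2.11 mg/L

17 L/s = 0.017 m³/s.
11 µg/L = 0.011 mg/L.
After complete mixing, C₀ = (0.017·11 + 0.0581·0.011) / 0.0751 = 2.499 mg/L.
Travel time t = 1.8e+04 m / 0.90 m/s = 2e+04 s = 0.2315 d.
C = 2.499·exp(−0.73·0.2315) = 2.499·0.8445 = 2.11 mg/L.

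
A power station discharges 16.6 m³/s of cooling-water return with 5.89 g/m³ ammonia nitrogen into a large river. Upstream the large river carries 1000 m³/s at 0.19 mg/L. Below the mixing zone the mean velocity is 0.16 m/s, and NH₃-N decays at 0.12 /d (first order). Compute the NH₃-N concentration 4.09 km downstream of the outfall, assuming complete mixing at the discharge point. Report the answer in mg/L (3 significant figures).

After complete mixing, C₀ = (16.6·5.89 + 1000·0.19) / 1017 = 0.2831 mg/L.
Travel time t = 4090 m / 0.16 m/s = 2.556e+04 s = 0.2959 d.
C = 0.2831·exp(−0.12·0.2959) = 0.2831·0.9651 = 0.2732 mg/L.

0.273 mg/L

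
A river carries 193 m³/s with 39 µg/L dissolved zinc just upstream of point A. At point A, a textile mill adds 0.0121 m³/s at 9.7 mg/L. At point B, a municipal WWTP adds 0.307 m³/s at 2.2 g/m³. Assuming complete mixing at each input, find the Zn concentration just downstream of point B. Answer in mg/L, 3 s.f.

0.0430 mg/L

39 µg/L = 0.039 mg/L.
After input A: C = (193·0.039 + 0.0121·9.7) / 193 = 0.03961 mg/L.
After input B: C = (193·0.03961 + 0.307·2.2) / 193.3 = 0.04304 mg/L.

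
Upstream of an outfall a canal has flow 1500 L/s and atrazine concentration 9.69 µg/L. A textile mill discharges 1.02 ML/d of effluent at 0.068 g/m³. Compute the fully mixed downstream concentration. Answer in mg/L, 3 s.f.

0.0101 mg/L

1.02 ML/d = 0.01181 m³/s.
1500 L/s = 1.5 m³/s.
9.69 µg/L = 0.00969 mg/L.
Conservation of mass across the mixing zone: C = (0.01181·0.068 + 1.5·0.00969) / (0.01181 + 1.5) = 0.01534/1.512 = 0.01015 mg/L.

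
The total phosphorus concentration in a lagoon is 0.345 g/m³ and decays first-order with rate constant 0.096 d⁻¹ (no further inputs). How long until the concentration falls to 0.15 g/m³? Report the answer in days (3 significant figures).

t = ln(C₀/C)/k = ln(0.345/0.15)/0.096 = 0.8329/0.096 = 8.676 d.

8.68 d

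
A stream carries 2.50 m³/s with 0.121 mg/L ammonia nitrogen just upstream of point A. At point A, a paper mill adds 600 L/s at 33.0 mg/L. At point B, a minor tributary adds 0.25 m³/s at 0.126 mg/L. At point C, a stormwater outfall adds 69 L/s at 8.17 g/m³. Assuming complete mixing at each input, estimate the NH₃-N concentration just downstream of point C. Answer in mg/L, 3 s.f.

6.05 mg/L

600 L/s = 0.6 m³/s.
After input A: C = (2.5·0.121 + 0.6·33) / 3.1 = 6.485 mg/L.
After input B: C = (3.1·6.485 + 0.25·0.126) / 3.35 = 6.01 mg/L.
69 L/s = 0.069 m³/s.
After input C: C = (3.35·6.01 + 0.069·8.17) / 3.419 = 6.054 mg/L.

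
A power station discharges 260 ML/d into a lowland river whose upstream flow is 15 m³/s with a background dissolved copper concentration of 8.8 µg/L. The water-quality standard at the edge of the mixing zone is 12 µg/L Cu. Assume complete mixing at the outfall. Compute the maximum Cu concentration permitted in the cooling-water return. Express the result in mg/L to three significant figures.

260 ML/d = 3.009 m³/s.
8.8 µg/L = 0.0088 mg/L.
12 µg/L = 0.012 mg/L.
Mass balance: 0.012·18.01 = 3.009·Cₑ + 15·0.0088.
Cₑ = (0.2161 − 0.132) / 3.009 = 0.02795 mg/L.

0.0280 mg/L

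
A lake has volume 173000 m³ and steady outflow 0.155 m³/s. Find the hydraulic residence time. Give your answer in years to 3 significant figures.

Q = 0.155 m³/s × 3.156e+07 s/yr = 4.891e+06 m³/yr.
Hydraulic residence time τ = V/Q = 173000/4.891e+06 = 0.03537 yr.

0.0354 yr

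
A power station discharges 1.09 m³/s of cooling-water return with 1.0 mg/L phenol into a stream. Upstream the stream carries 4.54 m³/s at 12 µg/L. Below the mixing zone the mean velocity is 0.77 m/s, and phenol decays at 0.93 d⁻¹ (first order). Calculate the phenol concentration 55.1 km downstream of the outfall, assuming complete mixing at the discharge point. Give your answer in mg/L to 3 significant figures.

12 µg/L = 0.012 mg/L.
After complete mixing, C₀ = (1.09·1 + 4.54·0.012) / 5.63 = 0.2033 mg/L.
Travel time t = 5.51e+04 m / 0.77 m/s = 7.156e+04 s = 0.8282 d.
C = 0.2033·exp(−0.93·0.8282) = 0.2033·0.4629 = 0.0941 mg/L.

0.0941 mg/L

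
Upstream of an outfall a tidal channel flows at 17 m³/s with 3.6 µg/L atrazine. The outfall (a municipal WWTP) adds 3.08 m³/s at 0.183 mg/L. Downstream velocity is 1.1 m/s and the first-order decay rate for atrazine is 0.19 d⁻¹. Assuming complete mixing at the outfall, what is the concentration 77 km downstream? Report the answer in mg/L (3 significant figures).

0.0267 mg/L

3.6 µg/L = 0.0036 mg/L.
After complete mixing, C₀ = (3.08·0.183 + 17·0.0036) / 20.08 = 0.03112 mg/L.
Travel time t = 7.7e+04 m / 1.1 m/s = 7e+04 s = 0.8102 d.
C = 0.03112·exp(−0.19·0.8102) = 0.03112·0.8573 = 0.02668 mg/L.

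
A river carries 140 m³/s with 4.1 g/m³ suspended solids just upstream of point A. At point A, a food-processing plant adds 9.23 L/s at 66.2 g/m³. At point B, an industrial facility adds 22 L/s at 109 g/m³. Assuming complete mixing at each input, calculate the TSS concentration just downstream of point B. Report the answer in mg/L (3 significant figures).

9.23 L/s = 0.00923 m³/s.
After input A: C = (140·4.1 + 0.00923·66.2) / 140 = 4.104 mg/L.
22 L/s = 0.022 m³/s.
After input B: C = (140·4.104 + 0.022·109) / 140 = 4.121 mg/L.

4.12 mg/L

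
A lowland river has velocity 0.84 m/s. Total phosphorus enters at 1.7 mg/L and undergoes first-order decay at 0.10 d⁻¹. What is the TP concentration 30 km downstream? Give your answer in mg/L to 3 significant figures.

1.63 mg/L

Travel time t = 30 km / 0.84 m/s = 3e+04/0.84 = 3.571e+04 s = 0.4134 d.
First-order decay: C = 1.7·exp(−0.10·0.4134) = 1.7·0.9595 = 1.631 mg/L.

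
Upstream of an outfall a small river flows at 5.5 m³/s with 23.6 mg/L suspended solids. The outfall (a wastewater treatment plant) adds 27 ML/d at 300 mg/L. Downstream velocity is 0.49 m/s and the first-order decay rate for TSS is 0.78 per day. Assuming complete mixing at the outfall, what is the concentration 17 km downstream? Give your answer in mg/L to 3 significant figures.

28.1 mg/L

27 ML/d = 0.3125 m³/s.
After complete mixing, C₀ = (0.3125·300 + 5.5·23.6) / 5.812 = 38.46 mg/L.
Travel time t = 1.7e+04 m / 0.49 m/s = 3.469e+04 s = 0.4015 d.
C = 38.46·exp(−0.78·0.4015) = 38.46·0.7311 = 28.12 mg/L.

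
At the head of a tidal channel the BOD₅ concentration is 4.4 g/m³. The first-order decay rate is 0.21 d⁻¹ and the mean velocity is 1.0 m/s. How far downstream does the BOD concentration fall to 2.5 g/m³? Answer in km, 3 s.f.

233 km

From C = C₀·e^(−kt), t = ln(C₀/C)/k = ln(4.4/2.5)/0.21 = 0.5653/0.21 = 2.692 d.
Distance = v·t = 1.0 m/s × 2.326e+05 s = 2.326e+05 m = 232.6 km.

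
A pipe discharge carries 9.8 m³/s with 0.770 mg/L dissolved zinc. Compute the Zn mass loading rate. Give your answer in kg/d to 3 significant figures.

652 kg/d

Mass flux = Q·C = 9.8 m³/s × 0.77 g/m³ = 7.546 g/s.
= 7.546 g/s × 86.4 = 652 kg/d.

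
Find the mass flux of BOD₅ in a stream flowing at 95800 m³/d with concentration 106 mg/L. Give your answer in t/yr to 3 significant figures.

95800 m³/d = 1.109 m³/s.
Mass flux = Q·C = 1.109 m³/s × 106 g/m³ = 117.5 g/s.
= 117.5 g/s × 31.56 = 3709 t/yr.

3710 t/yr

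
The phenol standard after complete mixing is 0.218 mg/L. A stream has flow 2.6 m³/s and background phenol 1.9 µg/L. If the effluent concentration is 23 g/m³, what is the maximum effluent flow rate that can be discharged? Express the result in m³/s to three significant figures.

0.0247 m³/s

1.9 µg/L = 0.0019 mg/L.
Mass balance at complete mixing: C_std·(Q_w + Q_r) = Q_w·C_e + Q_r·C_b.
Rearranging, Q_w = Q_r·(C_std − C_b)/(C_e − C_std) = 2.6·(0.218 − 0.0019) / (23 − 0.218) = 0.02466 m³/s.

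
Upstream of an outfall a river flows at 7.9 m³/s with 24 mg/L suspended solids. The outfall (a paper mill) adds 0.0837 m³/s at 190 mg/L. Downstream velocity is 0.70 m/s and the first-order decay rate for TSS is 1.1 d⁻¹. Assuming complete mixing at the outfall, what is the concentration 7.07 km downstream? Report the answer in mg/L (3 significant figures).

After complete mixing, C₀ = (0.0837·190 + 7.9·24) / 7.984 = 25.74 mg/L.
Travel time t = 7070 m / 0.70 m/s = 1.01e+04 s = 0.1169 d.
C = 25.74·exp(−1.1·0.1169) = 25.74·0.8793 = 22.63 mg/L.

22.6 mg/L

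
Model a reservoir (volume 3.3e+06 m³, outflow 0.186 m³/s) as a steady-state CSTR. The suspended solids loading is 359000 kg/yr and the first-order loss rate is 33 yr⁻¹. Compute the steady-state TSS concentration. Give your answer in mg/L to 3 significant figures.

Outflow Q = 0.186 m³/s × 3.156e+07 s/yr = 5.87e+06 m³/yr.
Steady-state CSTR mass balance: W = Q·C + k·V·C, so C = W/(Q + kV).
Q + kV = 5.87e+06 + 33·3.3e+06 = 1.148e+08 m³/yr.
C = 359000/1.148e+08 = 0.003128 kg/m³ = 3.128 mg/L.

3.13 mg/L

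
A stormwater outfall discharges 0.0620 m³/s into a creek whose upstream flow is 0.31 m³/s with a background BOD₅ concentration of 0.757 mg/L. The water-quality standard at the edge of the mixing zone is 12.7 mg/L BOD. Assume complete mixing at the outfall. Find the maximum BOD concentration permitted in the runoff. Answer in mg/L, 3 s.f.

Mass balance: 12.7·0.372 = 0.062·Cₑ + 0.31·0.757.
Cₑ = (4.724 − 0.2347) / 0.062 = 72.41 mg/L.

72.4 mg/L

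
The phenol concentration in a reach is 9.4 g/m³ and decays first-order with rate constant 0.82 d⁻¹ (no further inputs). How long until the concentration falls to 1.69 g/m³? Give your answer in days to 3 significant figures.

t = ln(C₀/C)/k = ln(9.4/1.69)/0.82 = 1.716/0.82 = 2.093 d.

2.09 d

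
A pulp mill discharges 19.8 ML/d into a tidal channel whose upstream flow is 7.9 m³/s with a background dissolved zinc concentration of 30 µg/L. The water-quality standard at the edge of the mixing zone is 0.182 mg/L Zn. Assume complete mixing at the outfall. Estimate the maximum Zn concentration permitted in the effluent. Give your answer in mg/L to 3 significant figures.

5.42 mg/L

19.8 ML/d = 0.2292 m³/s.
30 µg/L = 0.03 mg/L.
Mass balance: 0.182·8.129 = 0.2292·Cₑ + 7.9·0.03.
Cₑ = (1.48 − 0.237) / 0.2292 = 5.422 mg/L.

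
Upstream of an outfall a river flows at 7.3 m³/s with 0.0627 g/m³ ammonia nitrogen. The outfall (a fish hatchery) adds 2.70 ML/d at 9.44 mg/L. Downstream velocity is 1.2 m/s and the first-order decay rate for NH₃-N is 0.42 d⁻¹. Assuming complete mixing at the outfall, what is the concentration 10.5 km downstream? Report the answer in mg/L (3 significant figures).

0.0984 mg/L

2.70 ML/d = 0.03125 m³/s.
After complete mixing, C₀ = (0.03125·9.44 + 7.3·0.0627) / 7.331 = 0.1027 mg/L.
Travel time t = 1.05e+04 m / 1.2 m/s = 8750 s = 0.1013 d.
C = 0.1027·exp(−0.42·0.1013) = 0.1027·0.9584 = 0.0984 mg/L.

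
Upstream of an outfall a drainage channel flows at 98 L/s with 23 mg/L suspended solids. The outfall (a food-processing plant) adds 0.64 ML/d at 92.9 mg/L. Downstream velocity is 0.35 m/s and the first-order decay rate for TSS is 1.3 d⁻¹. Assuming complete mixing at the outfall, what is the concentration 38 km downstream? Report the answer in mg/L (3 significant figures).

5.45 mg/L

0.64 ML/d = 0.007407 m³/s.
98 L/s = 0.098 m³/s.
After complete mixing, C₀ = (0.007407·92.9 + 0.098·23) / 0.1054 = 27.91 mg/L.
Travel time t = 3.8e+04 m / 0.35 m/s = 1.086e+05 s = 1.257 d.
C = 27.91·exp(−1.3·1.257) = 27.91·0.1952 = 5.449 mg/L.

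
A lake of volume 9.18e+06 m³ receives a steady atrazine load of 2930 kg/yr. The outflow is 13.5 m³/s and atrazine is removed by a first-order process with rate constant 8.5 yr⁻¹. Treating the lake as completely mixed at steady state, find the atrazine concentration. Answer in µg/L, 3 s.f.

Outflow Q = 13.5 m³/s × 3.156e+07 s/yr = 4.26e+08 m³/yr.
Steady-state CSTR mass balance: W = Q·C + k·V·C, so C = W/(Q + kV).
Q + kV = 4.26e+08 + 8.5·9.18e+06 = 5.041e+08 m³/yr.
C = 2930/5.041e+08 = 5.813e-06 kg/m³ = 0.005813 mg/L = 5.813 µg/L.

5.81 µg/L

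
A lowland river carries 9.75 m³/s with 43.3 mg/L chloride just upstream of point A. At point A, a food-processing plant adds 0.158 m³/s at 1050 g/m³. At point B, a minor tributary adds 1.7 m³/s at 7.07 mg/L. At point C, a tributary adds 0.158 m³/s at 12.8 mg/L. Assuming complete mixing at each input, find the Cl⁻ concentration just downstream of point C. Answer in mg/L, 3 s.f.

51.2 mg/L

After input A: C = (9.75·43.3 + 0.158·1050) / 9.908 = 59.35 mg/L.
After input B: C = (9.908·59.35 + 1.7·7.07) / 11.61 = 51.7 mg/L.
After input C: C = (11.61·51.7 + 0.158·12.8) / 11.77 = 51.17 mg/L.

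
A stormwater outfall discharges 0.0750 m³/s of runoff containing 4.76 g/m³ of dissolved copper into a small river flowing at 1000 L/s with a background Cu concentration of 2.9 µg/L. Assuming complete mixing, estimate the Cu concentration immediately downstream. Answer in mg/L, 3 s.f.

0.335 mg/L

1000 L/s = 1 m³/s.
2.9 µg/L = 0.0029 mg/L.
Conservation of mass across the mixing zone: C = (0.075·4.76 + 1·0.0029) / (0.075 + 1) = 0.3599/1.075 = 0.3348 mg/L.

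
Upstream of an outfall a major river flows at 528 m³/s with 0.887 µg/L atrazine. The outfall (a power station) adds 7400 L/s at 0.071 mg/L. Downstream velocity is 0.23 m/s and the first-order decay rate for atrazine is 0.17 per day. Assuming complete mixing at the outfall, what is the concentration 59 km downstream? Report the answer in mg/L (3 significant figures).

7400 L/s = 7.4 m³/s.
0.887 µg/L = 0.000887 mg/L.
After complete mixing, C₀ = (7.4·0.071 + 528·0.000887) / 535.4 = 0.001856 mg/L.
Travel time t = 5.9e+04 m / 0.23 m/s = 2.565e+05 s = 2.969 d.
C = 0.001856·exp(−0.17·2.969) = 0.001856·0.6037 = 0.00112 mg/L.

0.00112 mg/L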